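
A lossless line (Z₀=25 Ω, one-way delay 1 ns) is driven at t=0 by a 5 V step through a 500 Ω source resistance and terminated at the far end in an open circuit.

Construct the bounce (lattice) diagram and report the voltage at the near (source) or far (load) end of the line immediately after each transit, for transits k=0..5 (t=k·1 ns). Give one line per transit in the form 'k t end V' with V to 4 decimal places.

Γ_L=1.000000, Γ_S=0.904762; launch V₁=5·25/525=0.238095
k=0 src: V=0.2381
k=1 load: inc=0.238095, refl=0.238095·1.000000=0.2381; V=0.000000+0.238095+0.238095=0.4762
k=2 src: inc=0.238095, refl=0.238095·0.904762=0.2154; V=0.238095+0.238095+0.215420=0.6916
k=3 load: inc=0.215420, refl=0.215420·1.000000=0.2154; V=0.476190+0.215420+0.215420=0.9070
k=4 src: inc=0.215420, refl=0.215420·0.904762=0.1949; V=0.691610+0.215420+0.194903=1.1019
k=5 load: inc=0.194903, refl=0.194903·1.000000=0.1949; V=0.907029+0.194903+0.194903=1.2968

0 0 source 0.2381
1 1 load 0.4762
2 2 source 0.6916
3 3 load 0.9070
4 4 source 1.1019
5 5 load 1.2968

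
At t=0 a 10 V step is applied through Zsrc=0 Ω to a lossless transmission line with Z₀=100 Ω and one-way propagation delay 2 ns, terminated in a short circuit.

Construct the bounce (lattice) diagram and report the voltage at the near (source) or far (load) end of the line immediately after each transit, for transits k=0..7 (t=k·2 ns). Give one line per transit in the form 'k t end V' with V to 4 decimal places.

Γ_L=-1.000000, Γ_S=-1.000000; launch V₁=10·100/100=10.000000
k=0 src: V=10.0000
k=1 load: inc=10.000000, refl=10.000000·-1.000000=-10.0000; V=0.000000+10.000000+-10.000000=0.0000
k=2 src: inc=-10.000000, refl=-10.000000·-1.000000=10.0000; V=10.000000+-10.000000+10.000000=10.0000
k=3 load: inc=10.000000, refl=10.000000·-1.000000=-10.0000; V=0.000000+10.000000+-10.000000=0.0000
k=4 src: inc=-10.000000, refl=-10.000000·-1.000000=10.0000; V=10.000000+-10.000000+10.000000=10.0000
k=5 load: inc=10.000000, refl=10.000000·-1.000000=-10.0000; V=0.000000+10.000000+-10.000000=0.0000
k=6 src: inc=-10.000000, refl=-10.000000·-1.000000=10.0000; V=10.000000+-10.000000+10.000000=10.0000
k=7 load: inc=10.000000, refl=10.000000·-1.000000=-10.0000; V=0.000000+10.000000+-10.000000=0.0000

0 0 source 10.0000
1 2 load 0.0000
2 4 source 10.0000
3 6 load 0.0000
4 8 source 10.0000
5 10 load 0.0000
6 12 source 10.0000
7 14 load 0.0000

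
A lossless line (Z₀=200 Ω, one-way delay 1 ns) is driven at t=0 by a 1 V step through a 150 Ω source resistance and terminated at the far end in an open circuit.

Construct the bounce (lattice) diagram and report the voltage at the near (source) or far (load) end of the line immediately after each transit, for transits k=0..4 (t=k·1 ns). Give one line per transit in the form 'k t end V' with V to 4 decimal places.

Γ_L=1.000000, Γ_S=-0.142857; launch V₁=1·200/350=0.571429
k=0 src: V=0.5714
k=1 load: inc=0.571429, refl=0.571429·1.000000=0.5714; V=0.000000+0.571429+0.571429=1.1429
k=2 src: inc=0.571429, refl=0.571429·-0.142857=-0.0816; V=0.571429+0.571429+-0.081633=1.0612
k=3 load: inc=-0.081633, refl=-0.081633·1.000000=-0.0816; V=1.142857+-0.081633+-0.081633=0.9796
k=4 src: inc=-0.081633, refl=-0.081633·-0.142857=0.0117; V=1.061224+-0.081633+0.011662=0.9913

0 0 source 0.5714
1 1 load 1.1429
2 2 source 1.0612
3 3 load 0.9796
4 4 source 0.9913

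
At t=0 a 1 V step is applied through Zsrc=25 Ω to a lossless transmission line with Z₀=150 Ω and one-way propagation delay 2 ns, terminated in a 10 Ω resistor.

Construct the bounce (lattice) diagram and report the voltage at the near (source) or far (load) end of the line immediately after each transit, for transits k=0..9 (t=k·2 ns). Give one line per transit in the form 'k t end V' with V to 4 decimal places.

0 0 source 0.8571
1 2 load 0.1071
2 4 source 0.6429
3 6 load 0.1741
4 8 source 0.5089
5 10 load 0.2160
6 12 source 0.4252
7 14 load 0.2421
8 16 source 0.3729
9 18 load 0.2585

Γ_L=-0.875000, Γ_S=-0.714286; launch V₁=1·150/175=0.857143
k=0 src: V=0.8571
k=1 load: inc=0.857143, refl=0.857143·-0.875000=-0.7500; V=0.000000+0.857143+-0.750000=0.1071
k=2 src: inc=-0.750000, refl=-0.750000·-0.714286=0.5357; V=0.857143+-0.750000+0.535714=0.6429
k=3 load: inc=0.535714, refl=0.535714·-0.875000=-0.4688; V=0.107143+0.535714+-0.468750=0.1741
k=4 src: inc=-0.468750, refl=-0.468750·-0.714286=0.3348; V=0.642857+-0.468750+0.334821=0.5089
k=5 load: inc=0.334821, refl=0.334821·-0.875000=-0.2930; V=0.174107+0.334821+-0.292969=0.2160
k=6 src: inc=-0.292969, refl=-0.292969·-0.714286=0.2093; V=0.508929+-0.292969+0.209263=0.4252
k=7 load: inc=0.209263, refl=0.209263·-0.875000=-0.1831; V=0.215960+0.209263+-0.183105=0.2421
k=8 src: inc=-0.183105, refl=-0.183105·-0.714286=0.1308; V=0.425223+-0.183105+0.130790=0.3729
k=9 load: inc=0.130790, refl=0.130790·-0.875000=-0.1144; V=0.242118+0.130790+-0.114441=0.2585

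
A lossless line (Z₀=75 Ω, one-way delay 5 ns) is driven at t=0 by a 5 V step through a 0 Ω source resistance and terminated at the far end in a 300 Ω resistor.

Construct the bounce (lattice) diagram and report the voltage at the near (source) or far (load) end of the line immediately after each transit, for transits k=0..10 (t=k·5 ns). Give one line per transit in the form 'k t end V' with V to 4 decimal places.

Γ_L=0.600000, Γ_S=-1.000000; launch V₁=5·75/75=5.000000
k=0 src: V=5.0000
k=1 load: inc=5.000000, refl=5.000000·0.600000=3.0000; V=0.000000+5.000000+3.000000=8.0000
k=2 src: inc=3.000000, refl=3.000000·-1.000000=-3.0000; V=5.000000+3.000000+-3.000000=5.0000
k=3 load: inc=-3.000000, refl=-3.000000·0.600000=-1.8000; V=8.000000+-3.000000+-1.800000=3.2000
k=4 src: inc=-1.800000, refl=-1.800000·-1.000000=1.8000; V=5.000000+-1.800000+1.800000=5.0000
k=5 load: inc=1.800000, refl=1.800000·0.600000=1.0800; V=3.200000+1.800000+1.080000=6.0800
k=6 src: inc=1.080000, refl=1.080000·-1.000000=-1.0800; V=5.000000+1.080000+-1.080000=5.0000
k=7 load: inc=-1.080000, refl=-1.080000·0.600000=-0.6480; V=6.080000+-1.080000+-0.648000=4.3520
k=8 src: inc=-0.648000, refl=-0.648000·-1.000000=0.6480; V=5.000000+-0.648000+0.648000=5.0000
k=9 load: inc=0.648000, refl=0.648000·0.600000=0.3888; V=4.352000+0.648000+0.388800=5.3888
k=10 src: inc=0.388800, refl=0.388800·-1.000000=-0.3888; V=5.000000+0.388800+-0.388800=5.0000

0 0 source 5.0000
1 5 load 8.0000
2 10 source 5.0000
3 15 load 3.2000
4 20 source 5.0000
5 25 load 6.0800
6 30 source 5.0000
7 35 load 4.3520
8 40 source 5.0000
9 45 load 5.3888
10 50 source 5.0000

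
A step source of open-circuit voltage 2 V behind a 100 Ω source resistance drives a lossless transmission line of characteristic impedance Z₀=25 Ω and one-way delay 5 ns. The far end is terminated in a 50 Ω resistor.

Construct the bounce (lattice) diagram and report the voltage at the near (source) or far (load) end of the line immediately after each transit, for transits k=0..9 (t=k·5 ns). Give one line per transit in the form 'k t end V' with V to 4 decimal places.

0 0 source 0.4000
1 5 load 0.5333
2 10 source 0.6133
3 15 load 0.6400
4 20 source 0.6560
5 25 load 0.6613
6 30 source 0.6645
7 35 load 0.6656
8 40 source 0.6662
9 45 load 0.6665

Γ_L=0.333333, Γ_S=0.600000; launch V₁=2·25/125=0.400000
k=0 src: V=0.4000
k=1 load: inc=0.400000, refl=0.400000·0.333333=0.1333; V=0.000000+0.400000+0.133333=0.5333
k=2 src: inc=0.133333, refl=0.133333·0.600000=0.0800; V=0.400000+0.133333+0.080000=0.6133
k=3 load: inc=0.080000, refl=0.080000·0.333333=0.0267; V=0.533333+0.080000+0.026667=0.6400
k=4 src: inc=0.026667, refl=0.026667·0.600000=0.0160; V=0.613333+0.026667+0.016000=0.6560
k=5 load: inc=0.016000, refl=0.016000·0.333333=0.0053; V=0.640000+0.016000+0.005333=0.6613
k=6 src: inc=0.005333, refl=0.005333·0.600000=0.0032; V=0.656000+0.005333+0.003200=0.6645
k=7 load: inc=0.003200, refl=0.003200·0.333333=0.0011; V=0.661333+0.003200+0.001067=0.6656
k=8 src: inc=0.001067, refl=0.001067·0.600000=0.0006; V=0.664533+0.001067+0.000640=0.6662
k=9 load: inc=0.000640, refl=0.000640·0.333333=0.0002; V=0.665600+0.000640+0.000213=0.6665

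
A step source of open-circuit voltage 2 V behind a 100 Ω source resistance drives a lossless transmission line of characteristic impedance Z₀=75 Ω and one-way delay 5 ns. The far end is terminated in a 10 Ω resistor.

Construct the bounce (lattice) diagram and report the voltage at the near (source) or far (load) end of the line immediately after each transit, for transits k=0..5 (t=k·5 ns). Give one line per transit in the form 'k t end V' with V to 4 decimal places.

Γ_L=-0.764706, Γ_S=0.142857; launch V₁=2·75/175=0.857143
k=0 src: V=0.8571
k=1 load: inc=0.857143, refl=0.857143·-0.764706=-0.6555; V=0.000000+0.857143+-0.655462=0.2017
k=2 src: inc=-0.655462, refl=-0.655462·0.142857=-0.0936; V=0.857143+-0.655462+-0.093637=0.1080
k=3 load: inc=-0.093637, refl=-0.093637·-0.764706=0.0716; V=0.201681+-0.093637+0.071605=0.1796
k=4 src: inc=0.071605, refl=0.071605·0.142857=0.0102; V=0.108043+0.071605+0.010229=0.1899
k=5 load: inc=0.010229, refl=0.010229·-0.764706=-0.0078; V=0.179648+0.010229+-0.007822=0.1821

0 0 source 0.8571
1 5 load 0.2017
2 10 source 0.1080
3 15 load 0.1796
4 20 source 0.1899
5 25 load 0.1821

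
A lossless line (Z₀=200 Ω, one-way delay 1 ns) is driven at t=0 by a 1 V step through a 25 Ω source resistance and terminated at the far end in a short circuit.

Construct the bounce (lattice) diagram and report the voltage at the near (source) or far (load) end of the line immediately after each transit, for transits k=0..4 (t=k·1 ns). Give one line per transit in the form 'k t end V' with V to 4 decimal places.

0 0 source 0.8889
1 1 load 0.0000
2 2 source 0.6914
3 3 load 0.0000
4 4 source 0.5377

Γ_L=-1.000000, Γ_S=-0.777778; launch V₁=1·200/225=0.888889
k=0 src: V=0.8889
k=1 load: inc=0.888889, refl=0.888889·-1.000000=-0.8889; V=0.000000+0.888889+-0.888889=0.0000
k=2 src: inc=-0.888889, refl=-0.888889·-0.777778=0.6914; V=0.888889+-0.888889+0.691358=0.6914
k=3 load: inc=0.691358, refl=0.691358·-1.000000=-0.6914; V=0.000000+0.691358+-0.691358=0.0000
k=4 src: inc=-0.691358, refl=-0.691358·-0.777778=0.5377; V=0.691358+-0.691358+0.537723=0.5377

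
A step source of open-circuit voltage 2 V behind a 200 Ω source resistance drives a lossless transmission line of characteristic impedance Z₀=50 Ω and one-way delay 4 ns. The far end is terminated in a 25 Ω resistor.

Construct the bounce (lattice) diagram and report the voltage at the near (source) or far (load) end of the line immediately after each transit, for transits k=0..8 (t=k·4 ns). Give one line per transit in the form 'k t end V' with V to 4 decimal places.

Γ_L=-0.333333, Γ_S=0.600000; launch V₁=2·50/250=0.400000
k=0 src: V=0.4000
k=1 load: inc=0.400000, refl=0.400000·-0.333333=-0.1333; V=0.000000+0.400000+-0.133333=0.2667
k=2 src: inc=-0.133333, refl=-0.133333·0.600000=-0.0800; V=0.400000+-0.133333+-0.080000=0.1867
k=3 load: inc=-0.080000, refl=-0.080000·-0.333333=0.0267; V=0.266667+-0.080000+0.026667=0.2133
k=4 src: inc=0.026667, refl=0.026667·0.600000=0.0160; V=0.186667+0.026667+0.016000=0.2293
k=5 load: inc=0.016000, refl=0.016000·-0.333333=-0.0053; V=0.213333+0.016000+-0.005333=0.2240
k=6 src: inc=-0.005333, refl=-0.005333·0.600000=-0.0032; V=0.229333+-0.005333+-0.003200=0.2208
k=7 load: inc=-0.003200, refl=-0.003200·-0.333333=0.0011; V=0.224000+-0.003200+0.001067=0.2219
k=8 src: inc=0.001067, refl=0.001067·0.600000=0.0006; V=0.220800+0.001067+0.000640=0.2225

0 0 source 0.4000
1 4 load 0.2667
2 8 source 0.1867
3 12 load 0.2133
4 16 source 0.2293
5 20 load 0.2240
6 24 source 0.2208
7 28 load 0.2219
8 32 source 0.2225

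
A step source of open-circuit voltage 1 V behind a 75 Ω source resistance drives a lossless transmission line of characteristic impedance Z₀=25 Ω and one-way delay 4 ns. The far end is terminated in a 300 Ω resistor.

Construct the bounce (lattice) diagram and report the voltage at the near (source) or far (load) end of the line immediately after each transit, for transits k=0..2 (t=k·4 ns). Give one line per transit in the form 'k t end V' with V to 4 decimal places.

Γ_L=0.846154, Γ_S=0.500000; launch V₁=1·25/100=0.250000
k=0 src: V=0.2500
k=1 load: inc=0.250000, refl=0.250000·0.846154=0.2115; V=0.000000+0.250000+0.211538=0.4615
k=2 src: inc=0.211538, refl=0.211538·0.500000=0.1058; V=0.250000+0.211538+0.105769=0.5673

0 0 source 0.2500
1 4 load 0.4615
2 8 source 0.5673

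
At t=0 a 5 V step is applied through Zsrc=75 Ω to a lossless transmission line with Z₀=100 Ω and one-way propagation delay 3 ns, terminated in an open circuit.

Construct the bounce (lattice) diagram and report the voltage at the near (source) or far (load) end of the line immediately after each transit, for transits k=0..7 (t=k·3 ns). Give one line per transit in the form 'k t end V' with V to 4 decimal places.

0 0 source 2.8571
1 3 load 5.7143
2 6 source 5.3061
3 9 load 4.8980
4 12 source 4.9563
5 15 load 5.0146
6 18 source 5.0062
7 21 load 4.9979

Γ_L=1.000000, Γ_S=-0.142857; launch V₁=5·100/175=2.857143
k=0 src: V=2.8571
k=1 load: inc=2.857143, refl=2.857143·1.000000=2.8571; V=0.000000+2.857143+2.857143=5.7143
k=2 src: inc=2.857143, refl=2.857143·-0.142857=-0.4082; V=2.857143+2.857143+-0.408163=5.3061
k=3 load: inc=-0.408163, refl=-0.408163·1.000000=-0.4082; V=5.714286+-0.408163+-0.408163=4.8980
k=4 src: inc=-0.408163, refl=-0.408163·-0.142857=0.0583; V=5.306122+-0.408163+0.058309=4.9563
k=5 load: inc=0.058309, refl=0.058309·1.000000=0.0583; V=4.897959+0.058309+0.058309=5.0146
k=6 src: inc=0.058309, refl=0.058309·-0.142857=-0.0083; V=4.956268+0.058309+-0.008330=5.0062
k=7 load: inc=-0.008330, refl=-0.008330·1.000000=-0.0083; V=5.014577+-0.008330+-0.008330=4.9979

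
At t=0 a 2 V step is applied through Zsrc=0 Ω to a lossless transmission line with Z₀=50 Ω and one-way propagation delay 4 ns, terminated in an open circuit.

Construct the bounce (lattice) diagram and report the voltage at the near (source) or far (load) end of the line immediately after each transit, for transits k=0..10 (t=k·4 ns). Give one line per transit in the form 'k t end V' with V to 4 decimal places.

0 0 source 2.0000
1 4 load 4.0000
2 8 source 2.0000
3 12 load 0.0000
4 16 source 2.0000
5 20 load 4.0000
6 24 source 2.0000
7 28 load 0.0000
8 32 source 2.0000
9 36 load 4.0000
10 40 source 2.0000

Γ_L=1.000000, Γ_S=-1.000000; launch V₁=2·50/50=2.000000
k=0 src: V=2.0000
k=1 load: inc=2.000000, refl=2.000000·1.000000=2.0000; V=0.000000+2.000000+2.000000=4.0000
k=2 src: inc=2.000000, refl=2.000000·-1.000000=-2.0000; V=2.000000+2.000000+-2.000000=2.0000
k=3 load: inc=-2.000000, refl=-2.000000·1.000000=-2.0000; V=4.000000+-2.000000+-2.000000=0.0000
k=4 src: inc=-2.000000, refl=-2.000000·-1.000000=2.0000; V=2.000000+-2.000000+2.000000=2.0000
k=5 load: inc=2.000000, refl=2.000000·1.000000=2.0000; V=0.000000+2.000000+2.000000=4.0000
k=6 src: inc=2.000000, refl=2.000000·-1.000000=-2.0000; V=2.000000+2.000000+-2.000000=2.0000
k=7 load: inc=-2.000000, refl=-2.000000·1.000000=-2.0000; V=4.000000+-2.000000+-2.000000=0.0000
k=8 src: inc=-2.000000, refl=-2.000000·-1.000000=2.0000; V=2.000000+-2.000000+2.000000=2.0000
k=9 load: inc=2.000000, refl=2.000000·1.000000=2.0000; V=0.000000+2.000000+2.000000=4.0000
k=10 src: inc=2.000000, refl=2.000000·-1.000000=-2.0000; V=2.000000+2.000000+-2.000000=2.0000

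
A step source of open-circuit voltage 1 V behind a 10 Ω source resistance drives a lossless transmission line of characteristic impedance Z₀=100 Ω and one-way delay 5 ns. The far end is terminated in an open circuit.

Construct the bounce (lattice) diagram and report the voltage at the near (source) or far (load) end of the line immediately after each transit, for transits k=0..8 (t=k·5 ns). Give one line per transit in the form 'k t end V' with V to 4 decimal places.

Γ_L=1.000000, Γ_S=-0.818182; launch V₁=1·100/110=0.909091
k=0 src: V=0.9091
k=1 load: inc=0.909091, refl=0.909091·1.000000=0.9091; V=0.000000+0.909091+0.909091=1.8182
k=2 src: inc=0.909091, refl=0.909091·-0.818182=-0.7438; V=0.909091+0.909091+-0.743802=1.0744
k=3 load: inc=-0.743802, refl=-0.743802·1.000000=-0.7438; V=1.818182+-0.743802+-0.743802=0.3306
k=4 src: inc=-0.743802, refl=-0.743802·-0.818182=0.6086; V=1.074380+-0.743802+0.608565=0.9391
k=5 load: inc=0.608565, refl=0.608565·1.000000=0.6086; V=0.330579+0.608565+0.608565=1.5477
k=6 src: inc=0.608565, refl=0.608565·-0.818182=-0.4979; V=0.939144+0.608565+-0.497917=1.0498
k=7 load: inc=-0.497917, refl=-0.497917·1.000000=-0.4979; V=1.547708+-0.497917+-0.497917=0.5519
k=8 src: inc=-0.497917, refl=-0.497917·-0.818182=0.4074; V=1.049792+-0.497917+0.407386=0.9593

0 0 source 0.9091
1 5 load 1.8182
2 10 source 1.0744
3 15 load 0.3306
4 20 source 0.9391
5 25 load 1.5477
6 30 source 1.0498
7 35 load 0.5519
8 40 source 0.9593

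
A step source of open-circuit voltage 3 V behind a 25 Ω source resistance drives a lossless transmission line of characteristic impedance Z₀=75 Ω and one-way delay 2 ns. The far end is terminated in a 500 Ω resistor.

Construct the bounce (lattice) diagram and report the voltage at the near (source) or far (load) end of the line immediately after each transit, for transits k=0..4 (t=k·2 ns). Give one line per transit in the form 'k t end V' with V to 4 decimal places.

0 0 source 2.2500
1 2 load 3.9130
2 4 source 3.0815
3 6 load 2.4669
4 8 source 2.7742

Γ_L=0.739130, Γ_S=-0.500000; launch V₁=3·75/100=2.250000
k=0 src: V=2.2500
k=1 load: inc=2.250000, refl=2.250000·0.739130=1.6630; V=0.000000+2.250000+1.663043=3.9130
k=2 src: inc=1.663043, refl=1.663043·-0.500000=-0.8315; V=2.250000+1.663043+-0.831522=3.0815
k=3 load: inc=-0.831522, refl=-0.831522·0.739130=-0.6146; V=3.913043+-0.831522+-0.614603=2.4669
k=4 src: inc=-0.614603, refl=-0.614603·-0.500000=0.3073; V=3.081522+-0.614603+0.307302=2.7742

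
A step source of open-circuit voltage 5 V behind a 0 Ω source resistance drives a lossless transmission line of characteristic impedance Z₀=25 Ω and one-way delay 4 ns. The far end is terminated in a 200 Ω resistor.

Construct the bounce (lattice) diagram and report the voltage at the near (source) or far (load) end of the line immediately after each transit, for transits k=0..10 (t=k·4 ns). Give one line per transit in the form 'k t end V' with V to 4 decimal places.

0 0 source 5.0000
1 4 load 8.8889
2 8 source 5.0000
3 12 load 1.9753
4 16 source 5.0000
5 20 load 7.3525
6 24 source 5.0000
7 28 load 3.1702
8 32 source 5.0000
9 36 load 6.4231
10 40 source 5.0000

Γ_L=0.777778, Γ_S=-1.000000; launch V₁=5·25/25=5.000000
k=0 src: V=5.0000
k=1 load: inc=5.000000, refl=5.000000·0.777778=3.8889; V=0.000000+5.000000+3.888889=8.8889
k=2 src: inc=3.888889, refl=3.888889·-1.000000=-3.8889; V=5.000000+3.888889+-3.888889=5.0000
k=3 load: inc=-3.888889, refl=-3.888889·0.777778=-3.0247; V=8.888889+-3.888889+-3.024691=1.9753
k=4 src: inc=-3.024691, refl=-3.024691·-1.000000=3.0247; V=5.000000+-3.024691+3.024691=5.0000
k=5 load: inc=3.024691, refl=3.024691·0.777778=2.3525; V=1.975309+3.024691+2.352538=7.3525
k=6 src: inc=2.352538, refl=2.352538·-1.000000=-2.3525; V=5.000000+2.352538+-2.352538=5.0000
k=7 load: inc=-2.352538, refl=-2.352538·0.777778=-1.8298; V=7.352538+-2.352538+-1.829752=3.1702
k=8 src: inc=-1.829752, refl=-1.829752·-1.000000=1.8298; V=5.000000+-1.829752+1.829752=5.0000
k=9 load: inc=1.829752, refl=1.829752·0.777778=1.4231; V=3.170248+1.829752+1.423140=6.4231
k=10 src: inc=1.423140, refl=1.423140·-1.000000=-1.4231; V=5.000000+1.423140+-1.423140=5.0000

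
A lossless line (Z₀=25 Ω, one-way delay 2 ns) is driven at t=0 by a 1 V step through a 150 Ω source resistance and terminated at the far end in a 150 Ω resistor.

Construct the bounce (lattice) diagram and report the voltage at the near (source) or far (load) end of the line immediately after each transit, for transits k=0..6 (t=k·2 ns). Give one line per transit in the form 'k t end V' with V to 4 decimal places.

Γ_L=0.714286, Γ_S=0.714286; launch V₁=1·25/175=0.142857
k=0 src: V=0.1429
k=1 load: inc=0.142857, refl=0.142857·0.714286=0.1020; V=0.000000+0.142857+0.102041=0.2449
k=2 src: inc=0.102041, refl=0.102041·0.714286=0.0729; V=0.142857+0.102041+0.072886=0.3178
k=3 load: inc=0.072886, refl=0.072886·0.714286=0.0521; V=0.244898+0.072886+0.052062=0.3698
k=4 src: inc=0.052062, refl=0.052062·0.714286=0.0372; V=0.317784+0.052062+0.037187=0.4070
k=5 load: inc=0.037187, refl=0.037187·0.714286=0.0266; V=0.369846+0.037187+0.026562=0.4336
k=6 src: inc=0.026562, refl=0.026562·0.714286=0.0190; V=0.407033+0.026562+0.018973=0.4526

0 0 source 0.1429
1 2 load 0.2449
2 4 source 0.3178
3 6 load 0.3698
4 8 source 0.4070
5 10 load 0.4336
6 12 source 0.4526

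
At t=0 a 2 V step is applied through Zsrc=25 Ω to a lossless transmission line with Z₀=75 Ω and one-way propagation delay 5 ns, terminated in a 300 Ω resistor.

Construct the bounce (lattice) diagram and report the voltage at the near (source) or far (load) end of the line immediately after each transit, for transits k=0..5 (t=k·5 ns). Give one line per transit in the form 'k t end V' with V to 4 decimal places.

Γ_L=0.600000, Γ_S=-0.500000; launch V₁=2·75/100=1.500000
k=0 src: V=1.5000
k=1 load: inc=1.500000, refl=1.500000·0.600000=0.9000; V=0.000000+1.500000+0.900000=2.4000
k=2 src: inc=0.900000, refl=0.900000·-0.500000=-0.4500; V=1.500000+0.900000+-0.450000=1.9500
k=3 load: inc=-0.450000, refl=-0.450000·0.600000=-0.2700; V=2.400000+-0.450000+-0.270000=1.6800
k=4 src: inc=-0.270000, refl=-0.270000·-0.500000=0.1350; V=1.950000+-0.270000+0.135000=1.8150
k=5 load: inc=0.135000, refl=0.135000·0.600000=0.0810; V=1.680000+0.135000+0.081000=1.8960

0 0 source 1.5000
1 5 load 2.4000
2 10 source 1.9500
3 15 load 1.6800
4 20 source 1.8150
5 25 load 1.8960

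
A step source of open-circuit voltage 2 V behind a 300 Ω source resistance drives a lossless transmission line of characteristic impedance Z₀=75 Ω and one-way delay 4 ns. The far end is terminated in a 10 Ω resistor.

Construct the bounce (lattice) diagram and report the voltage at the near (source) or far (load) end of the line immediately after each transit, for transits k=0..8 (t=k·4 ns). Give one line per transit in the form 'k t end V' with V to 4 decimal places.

0 0 source 0.4000
1 4 load 0.0941
2 8 source -0.0894
3 12 load 0.0509
4 16 source 0.1351
5 20 load 0.0707
6 24 source 0.0321
7 28 load 0.0617
8 32 source 0.0794

Γ_L=-0.764706, Γ_S=0.600000; launch V₁=2·75/375=0.400000
k=0 src: V=0.4000
k=1 load: inc=0.400000, refl=0.400000·-0.764706=-0.3059; V=0.000000+0.400000+-0.305882=0.0941
k=2 src: inc=-0.305882, refl=-0.305882·0.600000=-0.1835; V=0.400000+-0.305882+-0.183529=-0.0894
k=3 load: inc=-0.183529, refl=-0.183529·-0.764706=0.1403; V=0.094118+-0.183529+0.140346=0.0509
k=4 src: inc=0.140346, refl=0.140346·0.600000=0.0842; V=-0.089412+0.140346+0.084208=0.1351
k=5 load: inc=0.084208, refl=0.084208·-0.764706=-0.0644; V=0.050934+0.084208+-0.064394=0.0707
k=6 src: inc=-0.064394, refl=-0.064394·0.600000=-0.0386; V=0.135142+-0.064394+-0.038636=0.0321
k=7 load: inc=-0.038636, refl=-0.038636·-0.764706=0.0295; V=0.070748+-0.038636+0.029546=0.0617
k=8 src: inc=0.029546, refl=0.029546·0.600000=0.0177; V=0.032111+0.029546+0.017727=0.0794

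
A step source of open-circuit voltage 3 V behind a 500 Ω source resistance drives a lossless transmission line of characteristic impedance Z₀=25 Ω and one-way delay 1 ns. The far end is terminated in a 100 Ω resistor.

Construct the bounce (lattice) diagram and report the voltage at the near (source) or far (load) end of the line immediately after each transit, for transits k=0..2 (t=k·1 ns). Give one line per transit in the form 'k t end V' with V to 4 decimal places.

Γ_L=0.600000, Γ_S=0.904762; launch V₁=3·25/525=0.142857
k=0 src: V=0.1429
k=1 load: inc=0.142857, refl=0.142857·0.600000=0.0857; V=0.000000+0.142857+0.085714=0.2286
k=2 src: inc=0.085714, refl=0.085714·0.904762=0.0776; V=0.142857+0.085714+0.077551=0.3061

0 0 source 0.1429
1 1 load 0.2286
2 2 source 0.3061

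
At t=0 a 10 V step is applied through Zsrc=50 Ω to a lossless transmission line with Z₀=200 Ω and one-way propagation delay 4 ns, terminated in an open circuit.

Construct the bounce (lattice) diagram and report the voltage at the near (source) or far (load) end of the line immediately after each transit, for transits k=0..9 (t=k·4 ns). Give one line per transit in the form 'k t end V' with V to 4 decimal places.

Γ_L=1.000000, Γ_S=-0.600000; launch V₁=10·200/250=8.000000
k=0 src: V=8.0000
k=1 load: inc=8.000000, refl=8.000000·1.000000=8.0000; V=0.000000+8.000000+8.000000=16.0000
k=2 src: inc=8.000000, refl=8.000000·-0.600000=-4.8000; V=8.000000+8.000000+-4.800000=11.2000
k=3 load: inc=-4.800000, refl=-4.800000·1.000000=-4.8000; V=16.000000+-4.800000+-4.800000=6.4000
k=4 src: inc=-4.800000, refl=-4.800000·-0.600000=2.8800; V=11.200000+-4.800000+2.880000=9.2800
k=5 load: inc=2.880000, refl=2.880000·1.000000=2.8800; V=6.400000+2.880000+2.880000=12.1600
k=6 src: inc=2.880000, refl=2.880000·-0.600000=-1.7280; V=9.280000+2.880000+-1.728000=10.4320
k=7 load: inc=-1.728000, refl=-1.728000·1.000000=-1.7280; V=12.160000+-1.728000+-1.728000=8.7040
k=8 src: inc=-1.728000, refl=-1.728000·-0.600000=1.0368; V=10.432000+-1.728000+1.036800=9.7408
k=9 load: inc=1.036800, refl=1.036800·1.000000=1.0368; V=8.704000+1.036800+1.036800=10.7776

0 0 source 8.0000
1 4 load 16.0000
2 8 source 11.2000
3 12 load 6.4000
4 16 source 9.2800
5 20 load 12.1600
6 24 source 10.4320
7 28 load 8.7040
8 32 source 9.7408
9 36 load 10.7776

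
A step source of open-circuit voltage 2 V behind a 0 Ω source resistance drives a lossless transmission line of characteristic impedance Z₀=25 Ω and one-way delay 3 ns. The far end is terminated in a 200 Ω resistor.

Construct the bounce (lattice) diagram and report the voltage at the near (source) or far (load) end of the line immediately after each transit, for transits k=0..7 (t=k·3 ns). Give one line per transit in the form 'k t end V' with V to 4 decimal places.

Γ_L=0.777778, Γ_S=-1.000000; launch V₁=2·25/25=2.000000
k=0 src: V=2.0000
k=1 load: inc=2.000000, refl=2.000000·0.777778=1.5556; V=0.000000+2.000000+1.555556=3.5556
k=2 src: inc=1.555556, refl=1.555556·-1.000000=-1.5556; V=2.000000+1.555556+-1.555556=2.0000
k=3 load: inc=-1.555556, refl=-1.555556·0.777778=-1.2099; V=3.555556+-1.555556+-1.209877=0.7901
k=4 src: inc=-1.209877, refl=-1.209877·-1.000000=1.2099; V=2.000000+-1.209877+1.209877=2.0000
k=5 load: inc=1.209877, refl=1.209877·0.777778=0.9410; V=0.790123+1.209877+0.941015=2.9410
k=6 src: inc=0.941015, refl=0.941015·-1.000000=-0.9410; V=2.000000+0.941015+-0.941015=2.0000
k=7 load: inc=-0.941015, refl=-0.941015·0.777778=-0.7319; V=2.941015+-0.941015+-0.731901=1.2681

0 0 source 2.0000
1 3 load 3.5556
2 6 source 2.0000
3 9 load 0.7901
4 12 source 2.0000
5 15 load 2.9410
6 18 source 2.0000
7 21 load 1.2681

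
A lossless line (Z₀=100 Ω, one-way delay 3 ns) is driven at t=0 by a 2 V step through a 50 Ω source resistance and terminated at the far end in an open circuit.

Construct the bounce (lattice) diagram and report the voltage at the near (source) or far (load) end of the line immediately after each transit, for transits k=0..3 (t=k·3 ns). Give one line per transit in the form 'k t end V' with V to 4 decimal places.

Γ_L=1.000000, Γ_S=-0.333333; launch V₁=2·100/150=1.333333
k=0 src: V=1.3333
k=1 load: inc=1.333333, refl=1.333333·1.000000=1.3333; V=0.000000+1.333333+1.333333=2.6667
k=2 src: inc=1.333333, refl=1.333333·-0.333333=-0.4444; V=1.333333+1.333333+-0.444444=2.2222
k=3 load: inc=-0.444444, refl=-0.444444·1.000000=-0.4444; V=2.666667+-0.444444+-0.444444=1.7778

0 0 source 1.3333
1 3 load 2.6667
2 6 source 2.2222
3 9 load 1.7778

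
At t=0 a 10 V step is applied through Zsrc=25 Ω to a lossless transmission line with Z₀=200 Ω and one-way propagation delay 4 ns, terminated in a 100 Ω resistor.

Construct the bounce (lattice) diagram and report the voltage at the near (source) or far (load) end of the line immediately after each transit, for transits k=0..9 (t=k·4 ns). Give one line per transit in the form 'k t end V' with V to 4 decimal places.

0 0 source 8.8889
1 4 load 5.9259
2 8 source 8.2305
3 12 load 7.4623
4 16 source 8.0597
5 20 load 7.8606
6 24 source 8.0155
7 28 load 7.9639
8 32 source 8.0040
9 36 load 7.9906

Γ_L=-0.333333, Γ_S=-0.777778; launch V₁=10·200/225=8.888889
k=0 src: V=8.8889
k=1 load: inc=8.888889, refl=8.888889·-0.333333=-2.9630; V=0.000000+8.888889+-2.962963=5.9259
k=2 src: inc=-2.962963, refl=-2.962963·-0.777778=2.3045; V=8.888889+-2.962963+2.304527=8.2305
k=3 load: inc=2.304527, refl=2.304527·-0.333333=-0.7682; V=5.925926+2.304527+-0.768176=7.4623
k=4 src: inc=-0.768176, refl=-0.768176·-0.777778=0.5975; V=8.230453+-0.768176+0.597470=8.0597
k=5 load: inc=0.597470, refl=0.597470·-0.333333=-0.1992; V=7.462277+0.597470+-0.199157=7.8606
k=6 src: inc=-0.199157, refl=-0.199157·-0.777778=0.1549; V=8.059747+-0.199157+0.154900=8.0155
k=7 load: inc=0.154900, refl=0.154900·-0.333333=-0.0516; V=7.860590+0.154900+-0.051633=7.9639
k=8 src: inc=-0.051633, refl=-0.051633·-0.777778=0.0402; V=8.015490+-0.051633+0.040159=8.0040
k=9 load: inc=0.040159, refl=0.040159·-0.333333=-0.0134; V=7.963857+0.040159+-0.013386=7.9906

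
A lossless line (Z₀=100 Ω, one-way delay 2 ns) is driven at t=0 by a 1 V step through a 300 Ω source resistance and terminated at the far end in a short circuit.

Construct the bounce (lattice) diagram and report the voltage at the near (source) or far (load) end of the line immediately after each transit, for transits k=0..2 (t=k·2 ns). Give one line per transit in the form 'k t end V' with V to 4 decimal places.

Γ_L=-1.000000, Γ_S=0.500000; launch V₁=1·100/400=0.250000
k=0 src: V=0.2500
k=1 load: inc=0.250000, refl=0.250000·-1.000000=-0.2500; V=0.000000+0.250000+-0.250000=0.0000
k=2 src: inc=-0.250000, refl=-0.250000·0.500000=-0.1250; V=0.250000+-0.250000+-0.125000=-0.1250

0 0 source 0.2500
1 2 load 0.0000
2 4 source -0.1250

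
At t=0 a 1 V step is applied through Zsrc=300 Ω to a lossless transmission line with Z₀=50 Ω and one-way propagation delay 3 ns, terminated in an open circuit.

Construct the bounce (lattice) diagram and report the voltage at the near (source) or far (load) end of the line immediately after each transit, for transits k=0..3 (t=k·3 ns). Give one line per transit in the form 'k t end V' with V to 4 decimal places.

Γ_L=1.000000, Γ_S=0.714286; launch V₁=1·50/350=0.142857
k=0 src: V=0.1429
k=1 load: inc=0.142857, refl=0.142857·1.000000=0.1429; V=0.000000+0.142857+0.142857=0.2857
k=2 src: inc=0.142857, refl=0.142857·0.714286=0.1020; V=0.142857+0.142857+0.102041=0.3878
k=3 load: inc=0.102041, refl=0.102041·1.000000=0.1020; V=0.285714+0.102041+0.102041=0.4898

0 0 source 0.1429
1 3 load 0.2857
2 6 source 0.3878
3 9 load 0.4898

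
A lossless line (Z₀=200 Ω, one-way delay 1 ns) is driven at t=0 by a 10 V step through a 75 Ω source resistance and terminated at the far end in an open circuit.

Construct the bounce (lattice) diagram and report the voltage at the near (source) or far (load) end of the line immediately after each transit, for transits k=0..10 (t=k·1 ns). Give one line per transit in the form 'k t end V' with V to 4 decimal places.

Γ_L=1.000000, Γ_S=-0.454545; launch V₁=10·200/275=7.272727
k=0 src: V=7.2727
k=1 load: inc=7.272727, refl=7.272727·1.000000=7.2727; V=0.000000+7.272727+7.272727=14.5455
k=2 src: inc=7.272727, refl=7.272727·-0.454545=-3.3058; V=7.272727+7.272727+-3.305785=11.2397
k=3 load: inc=-3.305785, refl=-3.305785·1.000000=-3.3058; V=14.545455+-3.305785+-3.305785=7.9339
k=4 src: inc=-3.305785, refl=-3.305785·-0.454545=1.5026; V=11.239669+-3.305785+1.502630=9.4365
k=5 load: inc=1.502630, refl=1.502630·1.000000=1.5026; V=7.933884+1.502630+1.502630=10.9391
k=6 src: inc=1.502630, refl=1.502630·-0.454545=-0.6830; V=9.436514+1.502630+-0.683013=10.2561
k=7 load: inc=-0.683013, refl=-0.683013·1.000000=-0.6830; V=10.939144+-0.683013+-0.683013=9.5731
k=8 src: inc=-0.683013, refl=-0.683013·-0.454545=0.3105; V=10.256130+-0.683013+0.310461=9.8836
k=9 load: inc=0.310461, refl=0.310461·1.000000=0.3105; V=9.573117+0.310461+0.310461=10.1940
k=10 src: inc=0.310461, refl=0.310461·-0.454545=-0.1411; V=9.883577+0.310461+-0.141118=10.0529

0 0 source 7.2727
1 1 load 14.5455
2 2 source 11.2397
3 3 load 7.9339
4 4 source 9.4365
5 5 load 10.9391
6 6 source 10.2561
7 7 load 9.5731
8 8 source 9.8836
9 9 load 10.1940
10 10 source 10.0529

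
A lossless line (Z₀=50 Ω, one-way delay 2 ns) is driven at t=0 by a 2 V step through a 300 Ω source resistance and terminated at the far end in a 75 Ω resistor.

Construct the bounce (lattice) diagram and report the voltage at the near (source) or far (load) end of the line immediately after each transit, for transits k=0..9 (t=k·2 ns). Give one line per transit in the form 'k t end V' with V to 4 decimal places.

Γ_L=0.200000, Γ_S=0.714286; launch V₁=2·50/350=0.285714
k=0 src: V=0.2857
k=1 load: inc=0.285714, refl=0.285714·0.200000=0.0571; V=0.000000+0.285714+0.057143=0.3429
k=2 src: inc=0.057143, refl=0.057143·0.714286=0.0408; V=0.285714+0.057143+0.040816=0.3837
k=3 load: inc=0.040816, refl=0.040816·0.200000=0.0082; V=0.342857+0.040816+0.008163=0.3918
k=4 src: inc=0.008163, refl=0.008163·0.714286=0.0058; V=0.383673+0.008163+0.005831=0.3977
k=5 load: inc=0.005831, refl=0.005831·0.200000=0.0012; V=0.391837+0.005831+0.001166=0.3988
k=6 src: inc=0.001166, refl=0.001166·0.714286=0.0008; V=0.397668+0.001166+0.000833=0.3997
k=7 load: inc=0.000833, refl=0.000833·0.200000=0.0002; V=0.398834+0.000833+0.000167=0.3998
k=8 src: inc=0.000167, refl=0.000167·0.714286=0.0001; V=0.399667+0.000167+0.000119=0.4000
k=9 load: inc=0.000119, refl=0.000119·0.200000=0.0000; V=0.399833+0.000119+0.000024=0.4000

0 0 source 0.2857
1 2 load 0.3429
2 4 source 0.3837
3 6 load 0.3918
4 8 source 0.3977
5 10 load 0.3988
6 12 source 0.3997
7 14 load 0.3998
8 16 source 0.4000
9 18 load 0.4000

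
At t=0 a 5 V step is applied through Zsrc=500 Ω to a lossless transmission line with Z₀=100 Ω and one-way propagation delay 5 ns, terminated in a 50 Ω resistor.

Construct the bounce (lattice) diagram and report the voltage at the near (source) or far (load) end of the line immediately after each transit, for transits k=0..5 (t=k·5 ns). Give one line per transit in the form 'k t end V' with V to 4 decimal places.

0 0 source 0.8333
1 5 load 0.5556
2 10 source 0.3704
3 15 load 0.4321
4 20 source 0.4733
5 25 load 0.4595

Γ_L=-0.333333, Γ_S=0.666667; launch V₁=5·100/600=0.833333
k=0 src: V=0.8333
k=1 load: inc=0.833333, refl=0.833333·-0.333333=-0.2778; V=0.000000+0.833333+-0.277778=0.5556
k=2 src: inc=-0.277778, refl=-0.277778·0.666667=-0.1852; V=0.833333+-0.277778+-0.185185=0.3704
k=3 load: inc=-0.185185, refl=-0.185185·-0.333333=0.0617; V=0.555556+-0.185185+0.061728=0.4321
k=4 src: inc=0.061728, refl=0.061728·0.666667=0.0412; V=0.370370+0.061728+0.041152=0.4733
k=5 load: inc=0.041152, refl=0.041152·-0.333333=-0.0137; V=0.432099+0.041152+-0.013717=0.4595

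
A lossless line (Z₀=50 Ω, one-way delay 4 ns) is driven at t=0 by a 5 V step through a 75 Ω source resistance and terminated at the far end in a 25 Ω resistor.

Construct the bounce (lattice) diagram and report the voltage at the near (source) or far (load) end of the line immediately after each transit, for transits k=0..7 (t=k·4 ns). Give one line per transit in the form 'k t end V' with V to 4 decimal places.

0 0 source 2.0000
1 4 load 1.3333
2 8 source 1.2000
3 12 load 1.2444
4 16 source 1.2533
5 20 load 1.2504
6 24 source 1.2498
7 28 load 1.2500

Γ_L=-0.333333, Γ_S=0.200000; launch V₁=5·50/125=2.000000
k=0 src: V=2.0000
k=1 load: inc=2.000000, refl=2.000000·-0.333333=-0.6667; V=0.000000+2.000000+-0.666667=1.3333
k=2 src: inc=-0.666667, refl=-0.666667·0.200000=-0.1333; V=2.000000+-0.666667+-0.133333=1.2000
k=3 load: inc=-0.133333, refl=-0.133333·-0.333333=0.0444; V=1.333333+-0.133333+0.044444=1.2444
k=4 src: inc=0.044444, refl=0.044444·0.200000=0.0089; V=1.200000+0.044444+0.008889=1.2533
k=5 load: inc=0.008889, refl=0.008889·-0.333333=-0.0030; V=1.244444+0.008889+-0.002963=1.2504
k=6 src: inc=-0.002963, refl=-0.002963·0.200000=-0.0006; V=1.253333+-0.002963+-0.000593=1.2498
k=7 load: inc=-0.000593, refl=-0.000593·-0.333333=0.0002; V=1.250370+-0.000593+0.000198=1.2500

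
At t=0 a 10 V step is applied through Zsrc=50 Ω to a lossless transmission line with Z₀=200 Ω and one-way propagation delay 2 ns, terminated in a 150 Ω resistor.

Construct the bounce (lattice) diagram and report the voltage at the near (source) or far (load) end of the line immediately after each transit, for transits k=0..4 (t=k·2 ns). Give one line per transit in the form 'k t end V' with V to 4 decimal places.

0 0 source 8.0000
1 2 load 6.8571
2 4 source 7.5429
3 6 load 7.4449
4 8 source 7.5037

Γ_L=-0.142857, Γ_S=-0.600000; launch V₁=10·200/250=8.000000
k=0 src: V=8.0000
k=1 load: inc=8.000000, refl=8.000000·-0.142857=-1.1429; V=0.000000+8.000000+-1.142857=6.8571
k=2 src: inc=-1.142857, refl=-1.142857·-0.600000=0.6857; V=8.000000+-1.142857+0.685714=7.5429
k=3 load: inc=0.685714, refl=0.685714·-0.142857=-0.0980; V=6.857143+0.685714+-0.097959=7.4449
k=4 src: inc=-0.097959, refl=-0.097959·-0.600000=0.0588; V=7.542857+-0.097959+0.058776=7.5037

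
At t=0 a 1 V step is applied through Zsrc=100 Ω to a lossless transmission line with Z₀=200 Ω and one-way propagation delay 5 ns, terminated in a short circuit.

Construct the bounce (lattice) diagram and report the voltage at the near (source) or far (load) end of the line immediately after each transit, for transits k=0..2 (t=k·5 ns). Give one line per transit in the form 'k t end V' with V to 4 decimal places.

0 0 source 0.6667
1 5 load 0.0000
2 10 source 0.2222

Γ_L=-1.000000, Γ_S=-0.333333; launch V₁=1·200/300=0.666667
k=0 src: V=0.6667
k=1 load: inc=0.666667, refl=0.666667·-1.000000=-0.6667; V=0.000000+0.666667+-0.666667=0.0000
k=2 src: inc=-0.666667, refl=-0.666667·-0.333333=0.2222; V=0.666667+-0.666667+0.222222=0.2222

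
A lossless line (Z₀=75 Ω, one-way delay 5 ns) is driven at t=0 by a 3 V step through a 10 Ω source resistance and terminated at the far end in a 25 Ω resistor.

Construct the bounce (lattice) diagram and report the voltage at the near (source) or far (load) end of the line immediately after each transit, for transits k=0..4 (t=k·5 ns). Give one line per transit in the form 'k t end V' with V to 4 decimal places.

0 0 source 2.6471
1 5 load 1.3235
2 10 source 2.3356
3 15 load 1.8296
4 20 source 2.2166

Γ_L=-0.500000, Γ_S=-0.764706; launch V₁=3·75/85=2.647059
k=0 src: V=2.6471
k=1 load: inc=2.647059, refl=2.647059·-0.500000=-1.3235; V=0.000000+2.647059+-1.323529=1.3235
k=2 src: inc=-1.323529, refl=-1.323529·-0.764706=1.0121; V=2.647059+-1.323529+1.012111=2.3356
k=3 load: inc=1.012111, refl=1.012111·-0.500000=-0.5061; V=1.323529+1.012111+-0.506055=1.8296
k=4 src: inc=-0.506055, refl=-0.506055·-0.764706=0.3870; V=2.335640+-0.506055+0.386984=2.2166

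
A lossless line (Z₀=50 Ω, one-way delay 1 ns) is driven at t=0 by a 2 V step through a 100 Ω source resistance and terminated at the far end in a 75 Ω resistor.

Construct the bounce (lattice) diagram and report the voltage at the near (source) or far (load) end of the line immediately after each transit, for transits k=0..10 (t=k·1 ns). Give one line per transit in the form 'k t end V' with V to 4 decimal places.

0 0 source 0.6667
1 1 load 0.8000
2 2 source 0.8444
3 3 load 0.8533
4 4 source 0.8563
5 5 load 0.8569
6 6 source 0.8571
7 7 load 0.8571
8 8 source 0.8571
9 9 load 0.8571
10 10 source 0.8571

Γ_L=0.200000, Γ_S=0.333333; launch V₁=2·50/150=0.666667
k=0 src: V=0.6667
k=1 load: inc=0.666667, refl=0.666667·0.200000=0.1333; V=0.000000+0.666667+0.133333=0.8000
k=2 src: inc=0.133333, refl=0.133333·0.333333=0.0444; V=0.666667+0.133333+0.044444=0.8444
k=3 load: inc=0.044444, refl=0.044444·0.200000=0.0089; V=0.800000+0.044444+0.008889=0.8533
k=4 src: inc=0.008889, refl=0.008889·0.333333=0.0030; V=0.844444+0.008889+0.002963=0.8563
k=5 load: inc=0.002963, refl=0.002963·0.200000=0.0006; V=0.853333+0.002963+0.000593=0.8569
k=6 src: inc=0.000593, refl=0.000593·0.333333=0.0002; V=0.856296+0.000593+0.000198=0.8571
k=7 load: inc=0.000198, refl=0.000198·0.200000=0.0000; V=0.856889+0.000198+0.000040=0.8571
k=8 src: inc=0.000040, refl=0.000040·0.333333=0.0000; V=0.857086+0.000040+0.000013=0.8571
k=9 load: inc=0.000013, refl=0.000013·0.200000=0.0000; V=0.857126+0.000013+0.000003=0.8571
k=10 src: inc=0.000003, refl=0.000003·0.333333=0.0000; V=0.857139+0.000003+0.000001=0.8571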